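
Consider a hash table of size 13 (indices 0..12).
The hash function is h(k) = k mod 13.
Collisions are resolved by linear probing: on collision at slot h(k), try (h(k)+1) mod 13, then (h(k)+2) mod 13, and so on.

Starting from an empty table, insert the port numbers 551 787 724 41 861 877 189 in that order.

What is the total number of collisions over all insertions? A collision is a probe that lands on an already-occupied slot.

1

Insert 551: h=5, slot 5 empty => index 5.
Insert 787: h=7, slot 7 empty => index 7.
Insert 724: h=9, slot 9 empty => index 9.
Insert 41: h=2, slot 2 empty => index 2.
Insert 861: h=3, slot 3 empty => index 3.
Insert 877: h=6, slot 6 empty => index 6.
Insert 189: h=7, slot 7 occupied => index 8.
Table: [—, —, 41, 861, —, 551, 877, 787, 189, 724, —, —, —]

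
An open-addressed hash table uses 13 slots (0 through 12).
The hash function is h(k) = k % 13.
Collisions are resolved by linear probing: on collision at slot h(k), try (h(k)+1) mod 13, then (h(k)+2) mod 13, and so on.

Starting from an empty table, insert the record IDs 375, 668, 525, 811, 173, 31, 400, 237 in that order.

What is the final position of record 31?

375: h=11 → slot 11
668: h=5 → slot 5
525: h=5, probe 5,6 → slot 6
811: h=5, probe 5,6,7 → slot 7
173: h=4 → slot 4
31: h=5, probe 5,6,7,8 → slot 8
400: h=10 → slot 10
237: h=3 → slot 3
Table: [-, -, -, 237, 173, 668, 525, 811, 31, -, 400, 375, -]

8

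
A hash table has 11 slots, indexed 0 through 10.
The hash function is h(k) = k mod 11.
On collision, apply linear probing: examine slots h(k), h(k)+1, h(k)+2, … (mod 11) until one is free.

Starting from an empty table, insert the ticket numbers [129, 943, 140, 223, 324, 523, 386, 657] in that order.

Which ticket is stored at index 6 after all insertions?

523

129: h=8 -> slot 8
943: h=8, probe 8,9 -> slot 9
140: h=8, probe 8,9,10 -> slot 10
223: h=3 -> slot 3
324: h=5 -> slot 5
523: h=6 -> slot 6
386: h=1 -> slot 1
657: h=8, probe 8,9,10,0 -> slot 0
Table: [657, 386, ., 223, ., 324, 523, ., 129, 943, 140]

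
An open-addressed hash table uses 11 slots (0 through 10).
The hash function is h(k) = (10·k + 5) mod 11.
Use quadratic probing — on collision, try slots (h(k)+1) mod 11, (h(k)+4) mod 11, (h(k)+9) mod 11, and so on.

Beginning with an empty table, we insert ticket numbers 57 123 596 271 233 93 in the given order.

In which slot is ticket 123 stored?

57 hashes to 3; slot 3 is free → place at 3.
123 hashes to 3; 3 taken → place at 4.
596 hashes to 3; 3,4 taken → place at 7.
271 hashes to 9; slot 9 is free → place at 9.
233 hashes to 3; 3,4,7 taken → place at 1.
93 hashes to 0; slot 0 is free → place at 0.
Table: [93, 233, _, 57, 123, _, _, 596, _, 271, _]

4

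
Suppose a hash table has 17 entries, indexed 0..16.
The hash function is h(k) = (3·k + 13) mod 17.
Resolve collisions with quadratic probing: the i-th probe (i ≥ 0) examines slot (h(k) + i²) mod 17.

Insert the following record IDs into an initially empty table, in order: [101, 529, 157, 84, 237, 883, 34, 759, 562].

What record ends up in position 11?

84

101 hashes to 10; slot 10 is free → place at 10.
529 hashes to 2; slot 2 is free → place at 2.
157 hashes to 8; slot 8 is free → place at 8.
84 hashes to 10; 10 taken → place at 11.
237 hashes to 10; 10,11 taken → place at 14.
883 hashes to 10; 10,11,14,2 taken → place at 9.
34 hashes to 13; slot 13 is free → place at 13.
759 hashes to 12; slot 12 is free → place at 12.
562 hashes to 16; slot 16 is free → place at 16.
Table: [-, -, 529, -, -, -, -, -, 157, 883, 101, 84, 759, 34, 237, -, 562]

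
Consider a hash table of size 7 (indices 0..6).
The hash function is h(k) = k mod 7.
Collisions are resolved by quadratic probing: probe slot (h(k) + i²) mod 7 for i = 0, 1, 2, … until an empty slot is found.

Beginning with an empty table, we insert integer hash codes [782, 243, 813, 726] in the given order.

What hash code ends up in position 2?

782: h=5 → slot 5
243: h=5, probe 5,6 → slot 6
813: h=1 → slot 1
726: h=5, probe 5,6,2 → slot 2
Table: [., 813, 726, ., ., 782, 243]

726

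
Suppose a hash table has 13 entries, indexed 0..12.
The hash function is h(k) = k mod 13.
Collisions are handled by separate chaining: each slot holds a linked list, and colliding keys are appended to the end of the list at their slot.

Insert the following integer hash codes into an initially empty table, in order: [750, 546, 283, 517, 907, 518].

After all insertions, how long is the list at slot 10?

3

Insert 750: h=9, bucket 9 empty -> new chain.
Insert 546: h=0, bucket 0 empty -> new chain.
Insert 283: h=10, bucket 10 empty -> new chain.
Insert 517: h=10, bucket 10 nonempty -> append to chain.
Insert 907: h=10, bucket 10 nonempty -> append to chain.
Insert 518: h=11, bucket 11 empty -> new chain.
Final buckets:
0: 546
1: .
2: .
3: .
4: .
5: .
6: .
7: .
8: .
9: 750
10: 283 -> 517 -> 907
11: 518
12: .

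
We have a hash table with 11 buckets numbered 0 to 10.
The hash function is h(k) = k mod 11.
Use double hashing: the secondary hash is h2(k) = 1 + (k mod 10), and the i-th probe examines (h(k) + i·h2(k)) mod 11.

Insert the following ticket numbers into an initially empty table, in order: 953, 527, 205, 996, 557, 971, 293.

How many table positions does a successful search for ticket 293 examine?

2

953 hashes to 7; slot 7 is free → place at 7.
527 hashes to 10; slot 10 is free → place at 10.
205 hashes to 7, h2=6; 7 taken → place at 2.
996 hashes to 6; slot 6 is free → place at 6.
557 hashes to 7, h2=8; 7 taken → place at 4.
971 hashes to 3; slot 3 is free → place at 3.
293 hashes to 7, h2=4; 7 taken → place at 0.
Table: [293, ., 205, 971, 557, ., 996, 953, ., ., 527]
Lookup 293: h=7, h2=4, probe 7,0 → found at 0.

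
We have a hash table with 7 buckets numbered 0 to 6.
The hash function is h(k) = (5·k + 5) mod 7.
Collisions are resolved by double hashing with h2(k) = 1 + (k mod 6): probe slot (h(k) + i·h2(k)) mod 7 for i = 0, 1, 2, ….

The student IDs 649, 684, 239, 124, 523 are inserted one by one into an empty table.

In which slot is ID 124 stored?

649 hashes to 2; slot 2 is free → place at 2.
684 hashes to 2, h2=1; 2 taken → place at 3.
239 hashes to 3, h2=6; 3,2 taken → place at 1.
124 hashes to 2, h2=5; 2 taken → place at 0.
523 hashes to 2, h2=2; 2 taken → place at 4.
Table: [124, 239, 649, 684, 523, ., .]

0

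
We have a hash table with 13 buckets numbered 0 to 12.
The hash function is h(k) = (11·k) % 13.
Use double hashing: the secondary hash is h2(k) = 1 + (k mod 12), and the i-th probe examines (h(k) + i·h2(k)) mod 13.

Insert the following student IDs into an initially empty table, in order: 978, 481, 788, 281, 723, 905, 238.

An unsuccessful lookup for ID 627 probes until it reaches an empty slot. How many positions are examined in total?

2

978: h=7 -> slot 7
481: h=0 -> slot 0
788: h=10 -> slot 10
281: h=10, h2=6, probe 10,3 -> slot 3
723: h=10, h2=4, probe 10,1 -> slot 1
905: h=10, h2=6, probe 10,3,9 -> slot 9
238: h=5 -> slot 5
Table: [481, 723, —, 281, —, 238, —, 978, —, 905, 788, —, —]
Lookup 627: h=7, h2=4, probe 7,11 → slot 11 empty, not found.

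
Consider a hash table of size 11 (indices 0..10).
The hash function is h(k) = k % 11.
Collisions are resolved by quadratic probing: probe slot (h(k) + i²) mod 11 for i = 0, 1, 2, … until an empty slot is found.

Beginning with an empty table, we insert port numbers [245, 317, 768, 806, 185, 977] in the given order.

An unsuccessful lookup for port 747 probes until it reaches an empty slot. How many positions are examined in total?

245: h=3 -> slot 3
317: h=9 -> slot 9
768: h=9, probe 9,10 -> slot 10
806: h=3, probe 3,4 -> slot 4
185: h=9, probe 9,10,2 -> slot 2
977: h=9, probe 9,10,2,7 -> slot 7
Table: [_, _, 185, 245, 806, _, _, 977, _, 317, 768]
Lookup 747: h=10, probe 10,0 → slot 0 empty, not found.

2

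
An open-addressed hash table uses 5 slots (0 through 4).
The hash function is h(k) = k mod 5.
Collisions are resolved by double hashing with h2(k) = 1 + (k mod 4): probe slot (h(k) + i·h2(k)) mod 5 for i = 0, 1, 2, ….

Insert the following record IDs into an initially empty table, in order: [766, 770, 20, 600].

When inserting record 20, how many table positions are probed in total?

3

766: h=1 → slot 1
770: h=0 → slot 0
20: h=0, h2=1, probe 0,1,2 → slot 2
600: h=0, h2=1, probe 0,1,2,3 → slot 3
Table: [770, 766, 20, 600, —]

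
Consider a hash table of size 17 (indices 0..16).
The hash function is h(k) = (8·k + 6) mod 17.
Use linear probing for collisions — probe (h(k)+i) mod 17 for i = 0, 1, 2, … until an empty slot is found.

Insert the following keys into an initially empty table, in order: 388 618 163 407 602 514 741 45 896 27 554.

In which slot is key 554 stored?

388 hashes to 16; slot 16 is free => place at 16.
618 hashes to 3; slot 3 is free => place at 3.
163 hashes to 1; slot 1 is free => place at 1.
407 hashes to 15; slot 15 is free => place at 15.
602 hashes to 11; slot 11 is free => place at 11.
514 hashes to 4; slot 4 is free => place at 4.
741 hashes to 1; 1 taken => place at 2.
45 hashes to 9; slot 9 is free => place at 9.
896 hashes to 0; slot 0 is free => place at 0.
27 hashes to 1; 1,2,3,4 taken => place at 5.
554 hashes to 1; 1,2,3,4,5 taken => place at 6.
Table: [896, 163, 741, 618, 514, 27, 554, ∅, ∅, 45, ∅, 602, ∅, ∅, ∅, 407, 388]

6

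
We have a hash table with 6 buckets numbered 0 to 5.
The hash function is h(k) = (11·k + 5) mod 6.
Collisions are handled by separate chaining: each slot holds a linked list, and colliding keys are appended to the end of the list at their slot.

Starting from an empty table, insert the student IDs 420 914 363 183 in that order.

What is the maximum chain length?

2

420 -> bucket 5
914 -> bucket 3
363 -> bucket 2
183 -> bucket 2 (collision)
Final buckets:
0: .
1: .
2: 363 -> 183
3: 914
4: .
5: 420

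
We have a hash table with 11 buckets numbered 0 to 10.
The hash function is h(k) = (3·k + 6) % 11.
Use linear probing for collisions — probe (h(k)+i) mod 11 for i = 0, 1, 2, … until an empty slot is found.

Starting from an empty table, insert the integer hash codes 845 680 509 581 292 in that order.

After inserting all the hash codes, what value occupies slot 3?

292

Insert 845: h=0, slot 0 empty → index 0.
Insert 680: h=0, slot 0 occupied → index 1.
Insert 509: h=4, slot 4 empty → index 4.
Insert 581: h=0, slots 0,1 occupied → index 2.
Insert 292: h=2, slot 2 occupied → index 3.
Table: [845, 680, 581, 292, 509, -, -, -, -, -, -]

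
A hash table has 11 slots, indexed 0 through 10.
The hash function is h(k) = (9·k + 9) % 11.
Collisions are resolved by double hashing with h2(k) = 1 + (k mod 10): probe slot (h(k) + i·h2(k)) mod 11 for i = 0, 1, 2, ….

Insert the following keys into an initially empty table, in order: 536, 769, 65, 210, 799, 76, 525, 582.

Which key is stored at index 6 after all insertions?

65

536: h=4 => slot 4
769: h=0 => slot 0
65: h=0, h2=6, probe 0,6 => slot 6
210: h=7 => slot 7
799: h=6, h2=10, probe 6,5 => slot 5
76: h=0, h2=7, probe 0,7,3 => slot 3
525: h=4, h2=6, probe 4,10 => slot 10
582: h=0, h2=3, probe 0,3,6,9 => slot 9
Table: [769, -, -, 76, 536, 799, 65, 210, -, 582, 525]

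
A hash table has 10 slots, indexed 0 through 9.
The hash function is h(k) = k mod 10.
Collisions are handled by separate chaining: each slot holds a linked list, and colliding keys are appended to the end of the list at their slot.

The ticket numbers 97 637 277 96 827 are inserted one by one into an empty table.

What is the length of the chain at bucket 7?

97 -> bucket 7
637 -> bucket 7 (collision)
277 -> bucket 7 (collision)
96 -> bucket 6
827 -> bucket 7 (collision)
Final buckets:
0: -
1: -
2: -
3: -
4: -
5: -
6: 96
7: 97 -> 637 -> 277 -> 827
8: -
9: -

4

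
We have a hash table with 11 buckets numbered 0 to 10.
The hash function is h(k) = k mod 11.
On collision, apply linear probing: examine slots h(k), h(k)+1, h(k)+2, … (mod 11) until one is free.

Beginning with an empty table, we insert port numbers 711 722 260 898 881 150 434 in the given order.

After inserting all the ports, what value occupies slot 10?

898

711 hashes to 7; slot 7 is free → place at 7.
722 hashes to 7; 7 taken → place at 8.
260 hashes to 7; 7,8 taken → place at 9.
898 hashes to 7; 7,8,9 taken → place at 10.
881 hashes to 1; slot 1 is free → place at 1.
150 hashes to 7; 7,8,9,10 taken → place at 0.
434 hashes to 5; slot 5 is free → place at 5.
Table: [150, 881, -, -, -, 434, -, 711, 722, 260, 898]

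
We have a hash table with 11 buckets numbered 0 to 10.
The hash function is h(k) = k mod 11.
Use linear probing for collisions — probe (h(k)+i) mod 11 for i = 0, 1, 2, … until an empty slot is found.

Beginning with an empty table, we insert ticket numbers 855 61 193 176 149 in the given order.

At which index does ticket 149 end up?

855: h=8 → slot 8
61: h=6 → slot 6
193: h=6, probe 6,7 → slot 7
176: h=0 → slot 0
149: h=6, probe 6,7,8,9 → slot 9
Table: [176, _, _, _, _, _, 61, 193, 855, 149, _]

9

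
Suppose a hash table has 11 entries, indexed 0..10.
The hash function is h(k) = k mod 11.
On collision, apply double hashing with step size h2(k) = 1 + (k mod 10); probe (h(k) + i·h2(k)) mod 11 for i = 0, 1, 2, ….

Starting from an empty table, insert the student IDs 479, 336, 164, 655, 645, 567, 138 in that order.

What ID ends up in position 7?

645

479: h=6 => slot 6
336: h=6, h2=7, probe 6,2 => slot 2
164: h=10 => slot 10
655: h=6, h2=6, probe 6,1 => slot 1
645: h=7 => slot 7
567: h=6, h2=8, probe 6,3 => slot 3
138: h=6, h2=9, probe 6,4 => slot 4
Table: [—, 655, 336, 567, 138, —, 479, 645, —, —, 164]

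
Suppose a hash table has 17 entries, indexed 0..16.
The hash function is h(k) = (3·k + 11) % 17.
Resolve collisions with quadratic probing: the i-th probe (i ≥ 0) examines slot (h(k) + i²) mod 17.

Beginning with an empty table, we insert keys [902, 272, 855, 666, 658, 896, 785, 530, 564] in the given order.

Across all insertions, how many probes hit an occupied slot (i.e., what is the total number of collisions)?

8

902 hashes to 14; slot 14 is free → place at 14.
272 hashes to 11; slot 11 is free → place at 11.
855 hashes to 9; slot 9 is free → place at 9.
666 hashes to 3; slot 3 is free → place at 3.
658 hashes to 13; slot 13 is free → place at 13.
896 hashes to 13; 13,14 taken → place at 0.
785 hashes to 3; 3 taken → place at 4.
530 hashes to 3; 3,4 taken → place at 7.
564 hashes to 3; 3,4,7 taken → place at 12.
Table: [896, _, _, 666, 785, _, _, 530, _, 855, _, 272, 564, 658, 902, _, _]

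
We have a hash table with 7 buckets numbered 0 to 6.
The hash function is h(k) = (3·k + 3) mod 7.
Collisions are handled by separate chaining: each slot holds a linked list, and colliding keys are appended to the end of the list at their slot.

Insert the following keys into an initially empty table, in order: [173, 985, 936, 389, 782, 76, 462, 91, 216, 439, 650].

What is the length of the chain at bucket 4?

5

173 → bucket 4
985 → bucket 4 (collision)
936 → bucket 4 (collision)
389 → bucket 1
782 → bucket 4 (collision)
76 → bucket 0
462 → bucket 3
91 → bucket 3 (collision)
216 → bucket 0 (collision)
439 → bucket 4 (collision)
650 → bucket 0 (collision)
Final buckets:
0: 76 -> 216 -> 650
1: 389
2: .
3: 462 -> 91
4: 173 -> 985 -> 936 -> 782 -> 439
5: .
6: .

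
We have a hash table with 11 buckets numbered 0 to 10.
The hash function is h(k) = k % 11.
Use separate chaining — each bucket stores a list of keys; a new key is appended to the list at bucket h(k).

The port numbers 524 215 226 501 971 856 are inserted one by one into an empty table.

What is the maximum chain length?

Insert 524: h=7, bucket 7 empty → new chain.
Insert 215: h=6, bucket 6 empty → new chain.
Insert 226: h=6, bucket 6 nonempty → append to chain.
Insert 501: h=6, bucket 6 nonempty → append to chain.
Insert 971: h=3, bucket 3 empty → new chain.
Insert 856: h=9, bucket 9 empty → new chain.
Final buckets:
0: —
1: —
2: —
3: 971
4: —
5: —
6: 215 -> 226 -> 501
7: 524
8: —
9: 856
10: —

3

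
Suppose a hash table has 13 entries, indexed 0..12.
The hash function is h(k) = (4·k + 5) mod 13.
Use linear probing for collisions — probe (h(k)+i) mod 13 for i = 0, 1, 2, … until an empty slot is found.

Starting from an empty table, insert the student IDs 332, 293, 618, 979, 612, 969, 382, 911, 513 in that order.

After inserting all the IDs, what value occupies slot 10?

979

332: h=7 -> slot 7
293: h=7, probe 7,8 -> slot 8
618: h=7, probe 7,8,9 -> slot 9
979: h=8, probe 8,9,10 -> slot 10
612: h=9, probe 9,10,11 -> slot 11
969: h=7, probe 7,8,9,10,11,12 -> slot 12
382: h=12, probe 12,0 -> slot 0
911: h=9, probe 9,10,11,12,0,1 -> slot 1
513: h=3 -> slot 3
Table: [382, 911, —, 513, —, —, —, 332, 293, 618, 979, 612, 969]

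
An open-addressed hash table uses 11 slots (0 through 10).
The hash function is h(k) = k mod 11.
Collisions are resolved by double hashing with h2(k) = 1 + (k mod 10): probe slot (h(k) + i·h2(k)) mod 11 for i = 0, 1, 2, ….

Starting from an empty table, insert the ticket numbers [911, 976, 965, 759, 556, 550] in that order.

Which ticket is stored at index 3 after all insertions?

911 hashes to 9; slot 9 is free -> place at 9.
976 hashes to 8; slot 8 is free -> place at 8.
965 hashes to 8, h2=6; 8 taken -> place at 3.
759 hashes to 0; slot 0 is free -> place at 0.
556 hashes to 6; slot 6 is free -> place at 6.
550 hashes to 0, h2=1; 0 taken -> place at 1.
Table: [759, 550, ∅, 965, ∅, ∅, 556, ∅, 976, 911, ∅]

965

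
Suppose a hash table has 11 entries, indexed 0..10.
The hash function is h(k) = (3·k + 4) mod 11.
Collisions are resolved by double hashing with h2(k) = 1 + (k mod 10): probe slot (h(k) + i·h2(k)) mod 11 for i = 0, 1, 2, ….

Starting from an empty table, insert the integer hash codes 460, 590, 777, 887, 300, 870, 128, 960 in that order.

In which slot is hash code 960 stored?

4

460: h=9 → slot 9
590: h=3 → slot 3
777: h=3, h2=8, probe 3,0 → slot 0
887: h=3, h2=8, probe 3,0,8 → slot 8
300: h=2 → slot 2
870: h=7 → slot 7
128: h=3, h2=9, probe 3,1 → slot 1
960: h=2, h2=1, probe 2,3,4 → slot 4
Table: [777, 128, 300, 590, 960, -, -, 870, 887, 460, -]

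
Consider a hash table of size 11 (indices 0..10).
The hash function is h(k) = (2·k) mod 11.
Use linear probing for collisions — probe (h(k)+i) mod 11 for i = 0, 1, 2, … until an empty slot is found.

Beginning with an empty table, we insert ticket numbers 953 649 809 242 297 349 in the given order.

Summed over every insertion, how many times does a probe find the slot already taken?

6

953: h=3 => slot 3
649: h=0 => slot 0
809: h=1 => slot 1
242: h=0, probe 0,1,2 => slot 2
297: h=0, probe 0,1,2,3,4 => slot 4
349: h=5 => slot 5
Table: [649, 809, 242, 953, 297, 349, —, —, —, —, —]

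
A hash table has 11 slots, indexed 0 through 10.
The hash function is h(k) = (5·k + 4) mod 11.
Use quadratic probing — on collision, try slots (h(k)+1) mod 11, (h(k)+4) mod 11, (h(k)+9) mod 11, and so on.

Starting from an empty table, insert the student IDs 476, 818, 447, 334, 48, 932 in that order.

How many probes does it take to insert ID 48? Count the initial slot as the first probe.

Insert 476: h=8, slot 8 empty -> index 8.
Insert 818: h=2, slot 2 empty -> index 2.
Insert 447: h=6, slot 6 empty -> index 6.
Insert 334: h=2, slot 2 occupied -> index 3.
Insert 48: h=2, slots 2,3,6 occupied -> index 0.
Insert 932: h=0, slot 0 occupied -> index 1.
Table: [48, 932, 818, 334, —, —, 447, —, 476, —, —]

4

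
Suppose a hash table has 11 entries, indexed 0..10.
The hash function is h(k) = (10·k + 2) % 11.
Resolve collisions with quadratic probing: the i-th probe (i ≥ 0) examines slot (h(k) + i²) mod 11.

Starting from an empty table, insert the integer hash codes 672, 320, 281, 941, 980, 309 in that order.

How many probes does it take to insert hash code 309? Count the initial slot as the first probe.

672 hashes to 1; slot 1 is free => place at 1.
320 hashes to 1; 1 taken => place at 2.
281 hashes to 7; slot 7 is free => place at 7.
941 hashes to 7; 7 taken => place at 8.
980 hashes to 1; 1,2 taken => place at 5.
309 hashes to 1; 1,2,5 taken => place at 10.
Table: [∅, 672, 320, ∅, ∅, 980, ∅, 281, 941, ∅, 309]

4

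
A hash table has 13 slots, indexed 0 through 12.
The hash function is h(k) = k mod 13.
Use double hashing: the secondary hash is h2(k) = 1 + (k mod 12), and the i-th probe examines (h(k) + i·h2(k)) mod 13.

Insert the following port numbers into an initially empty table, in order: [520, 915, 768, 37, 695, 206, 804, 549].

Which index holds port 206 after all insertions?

520 hashes to 0; slot 0 is free -> place at 0.
915 hashes to 5; slot 5 is free -> place at 5.
768 hashes to 1; slot 1 is free -> place at 1.
37 hashes to 11; slot 11 is free -> place at 11.
695 hashes to 6; slot 6 is free -> place at 6.
206 hashes to 11, h2=3; 11,1 taken -> place at 4.
804 hashes to 11, h2=1; 11 taken -> place at 12.
549 hashes to 3; slot 3 is free -> place at 3.
Table: [520, 768, —, 549, 206, 915, 695, —, —, —, —, 37, 804]

4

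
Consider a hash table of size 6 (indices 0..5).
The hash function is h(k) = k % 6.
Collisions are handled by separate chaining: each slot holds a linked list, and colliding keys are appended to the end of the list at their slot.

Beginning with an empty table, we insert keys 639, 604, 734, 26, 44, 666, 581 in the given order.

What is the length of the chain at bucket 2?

639 → bucket 3
604 → bucket 4
734 → bucket 2
26 → bucket 2 (collision)
44 → bucket 2 (collision)
666 → bucket 0
581 → bucket 5
Final buckets:
0: 666
1: ∅
2: 734 -> 26 -> 44
3: 639
4: 604
5: 581

3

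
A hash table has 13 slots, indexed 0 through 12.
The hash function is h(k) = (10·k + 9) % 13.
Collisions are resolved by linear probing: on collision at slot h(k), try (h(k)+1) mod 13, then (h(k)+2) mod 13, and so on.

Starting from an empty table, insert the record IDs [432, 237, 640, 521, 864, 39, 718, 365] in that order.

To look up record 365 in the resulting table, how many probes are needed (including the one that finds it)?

Insert 432: h=0, slot 0 empty → index 0.
Insert 237: h=0, slot 0 occupied → index 1.
Insert 640: h=0, slots 0,1 occupied → index 2.
Insert 521: h=6, slot 6 empty → index 6.
Insert 864: h=4, slot 4 empty → index 4.
Insert 39: h=9, slot 9 empty → index 9.
Insert 718: h=0, slots 0,1,2 occupied → index 3.
Insert 365: h=6, slot 6 occupied → index 7.
Table: [432, 237, 640, 718, 864, —, 521, 365, —, 39, —, —, —]
Lookup 365: h=6, probe 6,7 → found at 7.

2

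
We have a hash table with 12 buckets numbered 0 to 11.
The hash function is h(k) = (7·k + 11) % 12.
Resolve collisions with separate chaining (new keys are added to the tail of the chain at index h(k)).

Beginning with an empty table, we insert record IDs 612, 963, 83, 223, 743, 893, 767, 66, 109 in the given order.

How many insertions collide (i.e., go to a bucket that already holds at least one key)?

2

612 -> bucket 11
963 -> bucket 8
83 -> bucket 4
223 -> bucket 0
743 -> bucket 4 (collision)
893 -> bucket 10
767 -> bucket 4 (collision)
66 -> bucket 5
109 -> bucket 6
Final buckets:
0: 223
1: .
2: .
3: .
4: 83 -> 743 -> 767
5: 66
6: 109
7: .
8: 963
9: .
10: 893
11: 612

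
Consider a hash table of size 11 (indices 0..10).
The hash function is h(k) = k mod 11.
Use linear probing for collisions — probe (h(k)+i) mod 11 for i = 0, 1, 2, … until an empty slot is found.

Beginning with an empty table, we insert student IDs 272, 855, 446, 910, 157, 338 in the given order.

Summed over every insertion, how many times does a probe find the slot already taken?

6

272: h=8 → slot 8
855: h=8, probe 8,9 → slot 9
446: h=6 → slot 6
910: h=8, probe 8,9,10 → slot 10
157: h=3 → slot 3
338: h=8, probe 8,9,10,0 → slot 0
Table: [338, _, _, 157, _, _, 446, _, 272, 855, 910]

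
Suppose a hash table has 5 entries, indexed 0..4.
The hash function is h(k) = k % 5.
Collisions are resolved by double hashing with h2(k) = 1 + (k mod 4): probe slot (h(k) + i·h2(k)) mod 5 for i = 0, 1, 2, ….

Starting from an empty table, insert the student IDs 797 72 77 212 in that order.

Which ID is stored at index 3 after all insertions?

72

797 hashes to 2; slot 2 is free => place at 2.
72 hashes to 2, h2=1; 2 taken => place at 3.
77 hashes to 2, h2=2; 2 taken => place at 4.
212 hashes to 2, h2=1; 2,3,4 taken => place at 0.
Table: [212, -, 797, 72, 77]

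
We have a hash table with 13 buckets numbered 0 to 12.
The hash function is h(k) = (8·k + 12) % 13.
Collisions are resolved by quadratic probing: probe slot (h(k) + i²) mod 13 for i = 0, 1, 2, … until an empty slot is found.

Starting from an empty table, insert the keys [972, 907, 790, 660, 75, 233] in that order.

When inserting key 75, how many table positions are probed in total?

5

Insert 972: h=1, slot 1 empty => index 1.
Insert 907: h=1, slot 1 occupied => index 2.
Insert 790: h=1, slots 1,2 occupied => index 5.
Insert 660: h=1, slots 1,2,5 occupied => index 10.
Insert 75: h=1, slots 1,2,5,10 occupied => index 4.
Insert 233: h=4, slots 4,5 occupied => index 8.
Table: [., 972, 907, ., 75, 790, ., ., 233, ., 660, ., .]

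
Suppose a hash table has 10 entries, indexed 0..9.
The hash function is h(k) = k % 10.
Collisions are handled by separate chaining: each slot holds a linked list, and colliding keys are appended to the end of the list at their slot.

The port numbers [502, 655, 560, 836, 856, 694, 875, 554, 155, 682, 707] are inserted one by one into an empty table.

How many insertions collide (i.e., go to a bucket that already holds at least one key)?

Insert 502: h=2, bucket 2 empty -> new chain.
Insert 655: h=5, bucket 5 empty -> new chain.
Insert 560: h=0, bucket 0 empty -> new chain.
Insert 836: h=6, bucket 6 empty -> new chain.
Insert 856: h=6, bucket 6 nonempty -> append to chain.
Insert 694: h=4, bucket 4 empty -> new chain.
Insert 875: h=5, bucket 5 nonempty -> append to chain.
Insert 554: h=4, bucket 4 nonempty -> append to chain.
Insert 155: h=5, bucket 5 nonempty -> append to chain.
Insert 682: h=2, bucket 2 nonempty -> append to chain.
Insert 707: h=7, bucket 7 empty -> new chain.
Final buckets:
0: 560
1: ∅
2: 502 -> 682
3: ∅
4: 694 -> 554
5: 655 -> 875 -> 155
6: 836 -> 856
7: 707
8: ∅
9: ∅

5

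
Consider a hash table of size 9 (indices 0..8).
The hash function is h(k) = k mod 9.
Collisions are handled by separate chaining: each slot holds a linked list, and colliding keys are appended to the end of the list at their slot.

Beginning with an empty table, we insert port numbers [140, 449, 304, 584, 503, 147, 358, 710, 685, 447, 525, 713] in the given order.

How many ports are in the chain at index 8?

4

Insert 140: h=5, bucket 5 empty -> new chain.
Insert 449: h=8, bucket 8 empty -> new chain.
Insert 304: h=7, bucket 7 empty -> new chain.
Insert 584: h=8, bucket 8 nonempty -> append to chain.
Insert 503: h=8, bucket 8 nonempty -> append to chain.
Insert 147: h=3, bucket 3 empty -> new chain.
Insert 358: h=7, bucket 7 nonempty -> append to chain.
Insert 710: h=8, bucket 8 nonempty -> append to chain.
Insert 685: h=1, bucket 1 empty -> new chain.
Insert 447: h=6, bucket 6 empty -> new chain.
Insert 525: h=3, bucket 3 nonempty -> append to chain.
Insert 713: h=2, bucket 2 empty -> new chain.
Final buckets:
0: —
1: 685
2: 713
3: 147 -> 525
4: —
5: 140
6: 447
7: 304 -> 358
8: 449 -> 584 -> 503 -> 710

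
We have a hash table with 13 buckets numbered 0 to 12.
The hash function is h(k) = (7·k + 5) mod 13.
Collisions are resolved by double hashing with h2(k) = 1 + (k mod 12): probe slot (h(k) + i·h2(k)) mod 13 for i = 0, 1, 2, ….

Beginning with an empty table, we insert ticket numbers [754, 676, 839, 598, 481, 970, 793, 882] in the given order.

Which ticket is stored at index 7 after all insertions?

Insert 754: h=5, slot 5 empty -> index 5.
Insert 676: h=5, h2=5, slot 5 occupied -> index 10.
Insert 839: h=2, slot 2 empty -> index 2.
Insert 598: h=5, h2=11, slot 5 occupied -> index 3.
Insert 481: h=5, h2=2, slot 5 occupied -> index 7.
Insert 970: h=9, slot 9 empty -> index 9.
Insert 793: h=5, h2=2, slots 5,7,9 occupied -> index 11.
Insert 882: h=4, slot 4 empty -> index 4.
Table: [., ., 839, 598, 882, 754, ., 481, ., 970, 676, 793, .]

481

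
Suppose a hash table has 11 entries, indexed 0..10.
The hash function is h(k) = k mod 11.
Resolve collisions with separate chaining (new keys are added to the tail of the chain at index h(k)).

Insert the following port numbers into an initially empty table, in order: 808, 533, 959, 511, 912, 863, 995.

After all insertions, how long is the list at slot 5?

Insert 808: h=5, bucket 5 empty -> new chain.
Insert 533: h=5, bucket 5 nonempty -> append to chain.
Insert 959: h=2, bucket 2 empty -> new chain.
Insert 511: h=5, bucket 5 nonempty -> append to chain.
Insert 912: h=10, bucket 10 empty -> new chain.
Insert 863: h=5, bucket 5 nonempty -> append to chain.
Insert 995: h=5, bucket 5 nonempty -> append to chain.
Final buckets:
0: -
1: -
2: 959
3: -
4: -
5: 808 -> 533 -> 511 -> 863 -> 995
6: -
7: -
8: -
9: -
10: 912

5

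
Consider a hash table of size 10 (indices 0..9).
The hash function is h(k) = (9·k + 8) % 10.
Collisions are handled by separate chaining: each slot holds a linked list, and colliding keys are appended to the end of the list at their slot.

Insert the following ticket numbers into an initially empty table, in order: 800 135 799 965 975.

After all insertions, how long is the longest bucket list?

Insert 800: h=8, bucket 8 empty → new chain.
Insert 135: h=3, bucket 3 empty → new chain.
Insert 799: h=9, bucket 9 empty → new chain.
Insert 965: h=3, bucket 3 nonempty → append to chain.
Insert 975: h=3, bucket 3 nonempty → append to chain.
Final buckets:
0: _
1: _
2: _
3: 135 -> 965 -> 975
4: _
5: _
6: _
7: _
8: 800
9: 799

3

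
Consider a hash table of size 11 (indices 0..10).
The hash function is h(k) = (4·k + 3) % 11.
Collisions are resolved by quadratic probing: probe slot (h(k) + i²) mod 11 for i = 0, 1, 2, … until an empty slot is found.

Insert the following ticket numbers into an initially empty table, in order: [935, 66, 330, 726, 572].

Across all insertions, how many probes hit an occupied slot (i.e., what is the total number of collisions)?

Insert 935: h=3, slot 3 empty => index 3.
Insert 66: h=3, slot 3 occupied => index 4.
Insert 330: h=3, slots 3,4 occupied => index 7.
Insert 726: h=3, slots 3,4,7 occupied => index 1.
Insert 572: h=3, slots 3,4,7,1 occupied => index 8.
Table: [., 726, ., 935, 66, ., ., 330, 572, ., .]

10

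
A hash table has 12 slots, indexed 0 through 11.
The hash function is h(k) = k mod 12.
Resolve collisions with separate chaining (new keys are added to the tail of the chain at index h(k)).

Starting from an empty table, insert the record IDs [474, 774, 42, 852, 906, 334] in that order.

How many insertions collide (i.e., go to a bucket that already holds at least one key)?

3

474 → bucket 6
774 → bucket 6 (collision)
42 → bucket 6 (collision)
852 → bucket 0
906 → bucket 6 (collision)
334 → bucket 10
Final buckets:
0: 852
1: _
2: _
3: _
4: _
5: _
6: 474 -> 774 -> 42 -> 906
7: _
8: _
9: _
10: 334
11: _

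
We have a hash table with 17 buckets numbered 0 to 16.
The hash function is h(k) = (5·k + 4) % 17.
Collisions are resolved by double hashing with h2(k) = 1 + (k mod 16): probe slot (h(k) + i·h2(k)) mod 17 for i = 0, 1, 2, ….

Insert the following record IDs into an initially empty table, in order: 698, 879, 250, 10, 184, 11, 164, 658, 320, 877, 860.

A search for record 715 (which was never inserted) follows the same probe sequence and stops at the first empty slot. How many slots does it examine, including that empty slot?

2

698 hashes to 9; slot 9 is free → place at 9.
879 hashes to 13; slot 13 is free → place at 13.
250 hashes to 13, h2=11; 13 taken → place at 7.
10 hashes to 3; slot 3 is free → place at 3.
184 hashes to 6; slot 6 is free → place at 6.
11 hashes to 8; slot 8 is free → place at 8.
164 hashes to 8, h2=5; 8,13 taken → place at 1.
658 hashes to 13, h2=3; 13 taken → place at 16.
320 hashes to 6, h2=1; 6,7,8,9 taken → place at 10.
877 hashes to 3, h2=14; 3 taken → place at 0.
860 hashes to 3, h2=13; 3,16 taken → place at 12.
Table: [877, 164, -, 10, -, -, 184, 250, 11, 698, 320, -, 860, 879, -, -, 658]
Lookup 715: h=9, h2=12, probe 9,4 → slot 4 empty, not found.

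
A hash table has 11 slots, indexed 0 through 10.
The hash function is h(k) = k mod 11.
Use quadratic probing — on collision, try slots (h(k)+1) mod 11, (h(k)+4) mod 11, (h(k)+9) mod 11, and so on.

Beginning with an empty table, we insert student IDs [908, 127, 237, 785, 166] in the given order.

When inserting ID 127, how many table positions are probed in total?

2

908: h=6 -> slot 6
127: h=6, probe 6,7 -> slot 7
237: h=6, probe 6,7,10 -> slot 10
785: h=4 -> slot 4
166: h=1 -> slot 1
Table: [-, 166, -, -, 785, -, 908, 127, -, -, 237]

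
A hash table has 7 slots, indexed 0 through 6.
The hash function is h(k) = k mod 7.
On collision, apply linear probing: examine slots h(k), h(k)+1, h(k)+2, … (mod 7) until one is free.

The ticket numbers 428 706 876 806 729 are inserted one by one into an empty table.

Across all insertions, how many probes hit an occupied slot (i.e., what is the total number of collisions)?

428 hashes to 1; slot 1 is free -> place at 1.
706 hashes to 6; slot 6 is free -> place at 6.
876 hashes to 1; 1 taken -> place at 2.
806 hashes to 1; 1,2 taken -> place at 3.
729 hashes to 1; 1,2,3 taken -> place at 4.
Table: [—, 428, 876, 806, 729, —, 706]

6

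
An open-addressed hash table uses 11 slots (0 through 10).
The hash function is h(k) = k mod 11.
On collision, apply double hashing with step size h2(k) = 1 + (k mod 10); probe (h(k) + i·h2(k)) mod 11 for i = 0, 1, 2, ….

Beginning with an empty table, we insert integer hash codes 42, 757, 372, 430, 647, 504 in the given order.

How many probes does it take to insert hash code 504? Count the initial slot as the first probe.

Insert 42: h=9, slot 9 empty -> index 9.
Insert 757: h=9, h2=8, slot 9 occupied -> index 6.
Insert 372: h=9, h2=3, slot 9 occupied -> index 1.
Insert 430: h=1, h2=1, slot 1 occupied -> index 2.
Insert 647: h=9, h2=8, slots 9,6 occupied -> index 3.
Insert 504: h=9, h2=5, slots 9,3 occupied -> index 8.
Table: [∅, 372, 430, 647, ∅, ∅, 757, ∅, 504, 42, ∅]

3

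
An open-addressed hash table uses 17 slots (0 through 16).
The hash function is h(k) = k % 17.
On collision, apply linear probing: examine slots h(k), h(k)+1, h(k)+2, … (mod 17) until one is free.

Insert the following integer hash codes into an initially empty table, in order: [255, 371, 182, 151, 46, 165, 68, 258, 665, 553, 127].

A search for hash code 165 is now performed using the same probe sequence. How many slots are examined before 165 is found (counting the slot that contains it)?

5

Insert 255: h=0, slot 0 empty → index 0.
Insert 371: h=14, slot 14 empty → index 14.
Insert 182: h=12, slot 12 empty → index 12.
Insert 151: h=15, slot 15 empty → index 15.
Insert 46: h=12, slot 12 occupied → index 13.
Insert 165: h=12, slots 12,13,14,15 occupied → index 16.
Insert 68: h=0, slot 0 occupied → index 1.
Insert 258: h=3, slot 3 empty → index 3.
Insert 665: h=2, slot 2 empty → index 2.
Insert 553: h=9, slot 9 empty → index 9.
Insert 127: h=8, slot 8 empty → index 8.
Table: [255, 68, 665, 258, —, —, —, —, 127, 553, —, —, 182, 46, 371, 151, 165]
Lookup 165: h=12, probe 12,13,14,15,16 → found at 16.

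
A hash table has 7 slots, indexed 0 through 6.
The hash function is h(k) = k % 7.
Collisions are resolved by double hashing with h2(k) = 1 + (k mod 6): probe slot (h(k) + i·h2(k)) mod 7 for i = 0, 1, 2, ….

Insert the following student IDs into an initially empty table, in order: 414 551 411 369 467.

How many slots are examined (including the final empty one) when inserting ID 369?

414 hashes to 1; slot 1 is free -> place at 1.
551 hashes to 5; slot 5 is free -> place at 5.
411 hashes to 5, h2=4; 5 taken -> place at 2.
369 hashes to 5, h2=4; 5,2 taken -> place at 6.
467 hashes to 5, h2=6; 5 taken -> place at 4.
Table: [_, 414, 411, _, 467, 551, 369]

3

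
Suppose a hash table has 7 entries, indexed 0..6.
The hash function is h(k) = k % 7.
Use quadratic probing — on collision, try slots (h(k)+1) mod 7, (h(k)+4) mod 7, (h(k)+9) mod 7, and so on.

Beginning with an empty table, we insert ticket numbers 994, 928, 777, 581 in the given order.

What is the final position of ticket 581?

994 hashes to 0; slot 0 is free => place at 0.
928 hashes to 4; slot 4 is free => place at 4.
777 hashes to 0; 0 taken => place at 1.
581 hashes to 0; 0,1,4 taken => place at 2.
Table: [994, 777, 581, -, 928, -, -]

2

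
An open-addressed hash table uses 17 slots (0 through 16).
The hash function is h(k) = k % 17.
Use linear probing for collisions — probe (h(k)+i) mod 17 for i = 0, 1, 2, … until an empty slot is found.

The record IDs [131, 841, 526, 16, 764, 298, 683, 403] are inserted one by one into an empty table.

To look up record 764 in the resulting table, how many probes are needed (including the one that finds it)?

3

131 hashes to 12; slot 12 is free → place at 12.
841 hashes to 8; slot 8 is free → place at 8.
526 hashes to 16; slot 16 is free → place at 16.
16 hashes to 16; 16 taken → place at 0.
764 hashes to 16; 16,0 taken → place at 1.
298 hashes to 9; slot 9 is free → place at 9.
683 hashes to 3; slot 3 is free → place at 3.
403 hashes to 12; 12 taken → place at 13.
Table: [16, 764, -, 683, -, -, -, -, 841, 298, -, -, 131, 403, -, -, 526]
Lookup 764: h=16, probe 16,0,1 → found at 1.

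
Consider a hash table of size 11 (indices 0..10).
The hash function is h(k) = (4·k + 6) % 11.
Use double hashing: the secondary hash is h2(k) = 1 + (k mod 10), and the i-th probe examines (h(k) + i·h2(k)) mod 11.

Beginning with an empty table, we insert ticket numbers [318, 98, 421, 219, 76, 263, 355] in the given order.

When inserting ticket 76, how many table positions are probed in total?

318 hashes to 2; slot 2 is free => place at 2.
98 hashes to 2, h2=9; 2 taken => place at 0.
421 hashes to 7; slot 7 is free => place at 7.
219 hashes to 2, h2=10; 2 taken => place at 1.
76 hashes to 2, h2=7; 2 taken => place at 9.
263 hashes to 2, h2=4; 2 taken => place at 6.
355 hashes to 7, h2=6; 7,2 taken => place at 8.
Table: [98, 219, 318, —, —, —, 263, 421, 355, 76, —]

2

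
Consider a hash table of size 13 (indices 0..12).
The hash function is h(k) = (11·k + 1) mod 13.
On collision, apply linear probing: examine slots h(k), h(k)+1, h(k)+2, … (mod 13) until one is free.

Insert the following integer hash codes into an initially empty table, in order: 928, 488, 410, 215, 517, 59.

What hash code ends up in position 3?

59

928: h=4 => slot 4
488: h=0 => slot 0
410: h=0, probe 0,1 => slot 1
215: h=0, probe 0,1,2 => slot 2
517: h=7 => slot 7
59: h=0, probe 0,1,2,3 => slot 3
Table: [488, 410, 215, 59, 928, —, —, 517, —, —, —, —, —]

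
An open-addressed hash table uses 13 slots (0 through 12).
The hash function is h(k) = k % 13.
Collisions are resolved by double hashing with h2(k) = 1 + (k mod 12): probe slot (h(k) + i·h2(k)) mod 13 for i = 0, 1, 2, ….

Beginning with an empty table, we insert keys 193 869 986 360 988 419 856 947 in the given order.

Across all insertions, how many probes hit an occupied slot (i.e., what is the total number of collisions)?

5

Insert 193: h=11, slot 11 empty => index 11.
Insert 869: h=11, h2=6, slot 11 occupied => index 4.
Insert 986: h=11, h2=3, slot 11 occupied => index 1.
Insert 360: h=9, slot 9 empty => index 9.
Insert 988: h=0, slot 0 empty => index 0.
Insert 419: h=3, slot 3 empty => index 3.
Insert 856: h=11, h2=5, slots 11,3 occupied => index 8.
Insert 947: h=11, h2=12, slot 11 occupied => index 10.
Table: [988, 986, -, 419, 869, -, -, -, 856, 360, 947, 193, -]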